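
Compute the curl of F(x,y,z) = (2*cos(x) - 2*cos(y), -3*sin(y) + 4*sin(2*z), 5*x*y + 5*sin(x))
(5*x - 8*cos(2*z), -5*y - 5*cos(x), -2*sin(y))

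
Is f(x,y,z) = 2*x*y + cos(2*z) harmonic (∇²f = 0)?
No, ∇²f = -4*cos(2*z)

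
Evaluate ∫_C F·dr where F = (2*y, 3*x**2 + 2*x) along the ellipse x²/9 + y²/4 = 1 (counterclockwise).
0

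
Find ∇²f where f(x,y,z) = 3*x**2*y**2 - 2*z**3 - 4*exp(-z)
6*x**2 + 6*y**2 - 12*z - 4*exp(-z)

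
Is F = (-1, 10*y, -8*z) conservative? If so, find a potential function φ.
Yes, F is conservative. φ = -x + 5*y**2 - 4*z**2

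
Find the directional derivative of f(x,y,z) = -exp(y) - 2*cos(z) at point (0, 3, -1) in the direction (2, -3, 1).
sqrt(14)*(-2*sin(1) + 3*exp(3))/14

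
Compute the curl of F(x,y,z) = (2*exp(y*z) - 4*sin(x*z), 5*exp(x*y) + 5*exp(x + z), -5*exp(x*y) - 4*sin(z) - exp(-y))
((-5*(x*exp(x*y) + exp(x + z))*exp(y) + 1)*exp(-y), -4*x*cos(x*z) + 5*y*exp(x*y) + 2*y*exp(y*z), 5*y*exp(x*y) - 2*z*exp(y*z) + 5*exp(x + z))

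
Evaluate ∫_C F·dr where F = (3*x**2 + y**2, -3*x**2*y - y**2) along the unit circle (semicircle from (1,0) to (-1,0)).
-10/3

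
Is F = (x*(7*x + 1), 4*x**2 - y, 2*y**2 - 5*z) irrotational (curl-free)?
No, ∇×F = (4*y, 0, 8*x)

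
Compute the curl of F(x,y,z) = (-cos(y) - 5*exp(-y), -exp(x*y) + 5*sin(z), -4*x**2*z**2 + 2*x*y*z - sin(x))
(2*x*z - 5*cos(z), 8*x*z**2 - 2*y*z + cos(x), -y*exp(x*y) - sin(y) - 5*exp(-y))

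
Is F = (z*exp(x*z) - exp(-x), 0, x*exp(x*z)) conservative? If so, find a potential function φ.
Yes, F is conservative. φ = exp(x*z) + exp(-x)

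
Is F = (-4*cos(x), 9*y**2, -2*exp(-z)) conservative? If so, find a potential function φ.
Yes, F is conservative. φ = 3*y**3 - 4*sin(x) + 2*exp(-z)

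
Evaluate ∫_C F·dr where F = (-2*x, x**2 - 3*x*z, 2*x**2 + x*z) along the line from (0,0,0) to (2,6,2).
-12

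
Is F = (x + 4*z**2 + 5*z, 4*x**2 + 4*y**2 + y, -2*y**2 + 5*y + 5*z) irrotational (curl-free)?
No, ∇×F = (5 - 4*y, 8*z + 5, 8*x)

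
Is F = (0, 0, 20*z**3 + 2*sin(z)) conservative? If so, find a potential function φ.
Yes, F is conservative. φ = 5*z**4 - 2*cos(z)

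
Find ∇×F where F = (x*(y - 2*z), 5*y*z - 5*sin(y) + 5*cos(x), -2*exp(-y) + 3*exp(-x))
(-5*y + 2*exp(-y), -2*x + 3*exp(-x), -x - 5*sin(x))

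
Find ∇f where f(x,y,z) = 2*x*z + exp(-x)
(2*z - exp(-x), 0, 2*x)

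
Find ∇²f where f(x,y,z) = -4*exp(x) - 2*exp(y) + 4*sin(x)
-4*exp(x) - 2*exp(y) - 4*sin(x)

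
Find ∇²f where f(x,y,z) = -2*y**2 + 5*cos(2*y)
-20*cos(2*y) - 4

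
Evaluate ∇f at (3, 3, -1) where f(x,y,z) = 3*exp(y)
(0, 3*exp(3), 0)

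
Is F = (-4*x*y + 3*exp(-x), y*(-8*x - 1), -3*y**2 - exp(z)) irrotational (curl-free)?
No, ∇×F = (-6*y, 0, 4*x - 8*y)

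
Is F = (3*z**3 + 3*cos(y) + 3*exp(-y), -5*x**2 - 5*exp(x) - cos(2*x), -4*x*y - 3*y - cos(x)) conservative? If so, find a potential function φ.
No, ∇×F = (-4*x - 3, 4*y + 9*z**2 - sin(x), -10*x - 5*exp(x) + 2*sin(2*x) + 3*sin(y) + 3*exp(-y)) ≠ 0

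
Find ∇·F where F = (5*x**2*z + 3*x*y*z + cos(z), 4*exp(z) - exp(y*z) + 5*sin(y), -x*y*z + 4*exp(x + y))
-x*y + 10*x*z + 3*y*z - z*exp(y*z) + 5*cos(y)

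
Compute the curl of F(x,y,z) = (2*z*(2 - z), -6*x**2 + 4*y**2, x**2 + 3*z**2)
(0, -2*x - 4*z + 4, -12*x)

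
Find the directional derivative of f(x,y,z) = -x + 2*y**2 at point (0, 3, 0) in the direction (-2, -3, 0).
-34*sqrt(13)/13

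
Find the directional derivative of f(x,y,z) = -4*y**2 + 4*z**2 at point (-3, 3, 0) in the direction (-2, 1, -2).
-8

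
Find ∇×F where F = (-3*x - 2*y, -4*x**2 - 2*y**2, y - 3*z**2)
(1, 0, 2 - 8*x)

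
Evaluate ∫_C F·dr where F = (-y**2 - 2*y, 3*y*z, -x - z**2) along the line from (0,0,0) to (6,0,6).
-90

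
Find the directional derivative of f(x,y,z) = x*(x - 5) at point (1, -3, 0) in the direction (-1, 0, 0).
3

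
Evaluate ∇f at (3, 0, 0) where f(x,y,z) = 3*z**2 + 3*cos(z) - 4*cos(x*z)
(0, 0, 0)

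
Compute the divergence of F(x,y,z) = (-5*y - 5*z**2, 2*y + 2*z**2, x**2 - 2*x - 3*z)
-1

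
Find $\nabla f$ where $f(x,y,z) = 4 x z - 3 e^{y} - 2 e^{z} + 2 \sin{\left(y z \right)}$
(4*z, 2*z*cos(y*z) - 3*exp(y), 4*x + 2*y*cos(y*z) - 2*exp(z))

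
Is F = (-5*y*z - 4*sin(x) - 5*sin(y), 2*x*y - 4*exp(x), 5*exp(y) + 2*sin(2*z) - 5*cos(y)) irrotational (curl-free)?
No, ∇×F = (5*exp(y) + 5*sin(y), -5*y, 2*y + 5*z - 4*exp(x) + 5*cos(y))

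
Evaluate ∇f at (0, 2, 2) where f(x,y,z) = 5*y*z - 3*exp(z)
(0, 10, 10 - 3*exp(2))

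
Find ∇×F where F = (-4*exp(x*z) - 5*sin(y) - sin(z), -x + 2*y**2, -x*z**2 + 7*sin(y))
(7*cos(y), -4*x*exp(x*z) + z**2 - cos(z), 5*cos(y) - 1)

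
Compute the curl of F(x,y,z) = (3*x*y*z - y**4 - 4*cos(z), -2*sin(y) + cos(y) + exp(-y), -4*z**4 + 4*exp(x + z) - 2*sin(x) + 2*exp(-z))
(0, 3*x*y - 4*exp(x + z) + 4*sin(z) + 2*cos(x), -3*x*z + 4*y**3)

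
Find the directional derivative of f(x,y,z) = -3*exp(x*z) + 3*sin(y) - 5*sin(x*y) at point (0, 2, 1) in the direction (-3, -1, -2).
3*sqrt(14)*(13 - cos(2))/14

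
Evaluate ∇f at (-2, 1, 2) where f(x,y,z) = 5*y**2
(0, 10, 0)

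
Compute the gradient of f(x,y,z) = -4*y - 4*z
(0, -4, -4)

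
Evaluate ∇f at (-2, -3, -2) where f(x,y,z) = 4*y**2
(0, -24, 0)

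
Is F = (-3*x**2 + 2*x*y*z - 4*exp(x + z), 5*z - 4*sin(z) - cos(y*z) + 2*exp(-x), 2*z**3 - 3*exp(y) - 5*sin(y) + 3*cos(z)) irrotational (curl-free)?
No, ∇×F = (-y*sin(y*z) - 3*exp(y) - 5*cos(y) + 4*cos(z) - 5, 2*x*y - 4*exp(x + z), -2*x*z - 2*exp(-x))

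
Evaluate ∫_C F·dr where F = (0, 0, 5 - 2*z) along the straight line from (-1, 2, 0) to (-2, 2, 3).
6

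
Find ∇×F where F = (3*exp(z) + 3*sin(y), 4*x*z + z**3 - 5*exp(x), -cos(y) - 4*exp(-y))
(-4*x - 3*z**2 + sin(y) + 4*exp(-y), 3*exp(z), 4*z - 5*exp(x) - 3*cos(y))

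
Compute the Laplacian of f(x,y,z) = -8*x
0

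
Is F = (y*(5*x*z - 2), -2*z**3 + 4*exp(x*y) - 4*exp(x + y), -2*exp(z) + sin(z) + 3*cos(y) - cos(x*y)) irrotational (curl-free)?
No, ∇×F = (x*sin(x*y) + 6*z**2 - 3*sin(y), y*(5*x - sin(x*y)), -5*x*z + 4*y*exp(x*y) - 4*exp(x + y) + 2)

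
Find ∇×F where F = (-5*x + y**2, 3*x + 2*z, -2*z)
(-2, 0, 3 - 2*y)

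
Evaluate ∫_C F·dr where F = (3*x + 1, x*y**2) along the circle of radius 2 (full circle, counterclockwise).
4*pi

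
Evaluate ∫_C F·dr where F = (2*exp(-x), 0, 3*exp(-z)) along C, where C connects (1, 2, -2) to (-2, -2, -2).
2*(1 - exp(3))*exp(-1)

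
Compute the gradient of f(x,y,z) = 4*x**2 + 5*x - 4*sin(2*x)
(8*x - 8*cos(2*x) + 5, 0, 0)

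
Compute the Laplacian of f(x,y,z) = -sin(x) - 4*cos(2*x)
sin(x) + 16*cos(2*x)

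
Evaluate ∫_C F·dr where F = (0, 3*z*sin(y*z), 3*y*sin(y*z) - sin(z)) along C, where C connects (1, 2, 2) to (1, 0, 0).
-2 + 3*cos(4) - cos(2)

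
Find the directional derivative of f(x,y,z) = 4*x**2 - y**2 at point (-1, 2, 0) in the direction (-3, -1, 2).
2*sqrt(14)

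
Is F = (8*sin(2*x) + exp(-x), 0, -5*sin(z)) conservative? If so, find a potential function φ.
Yes, F is conservative. φ = -4*cos(2*x) + 5*cos(z) - exp(-x)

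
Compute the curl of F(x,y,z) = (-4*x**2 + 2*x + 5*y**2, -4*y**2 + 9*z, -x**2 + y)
(-8, 2*x, -10*y)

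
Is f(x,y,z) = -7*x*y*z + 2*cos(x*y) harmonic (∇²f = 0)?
No, ∇²f = -2*(x**2 + y**2)*cos(x*y)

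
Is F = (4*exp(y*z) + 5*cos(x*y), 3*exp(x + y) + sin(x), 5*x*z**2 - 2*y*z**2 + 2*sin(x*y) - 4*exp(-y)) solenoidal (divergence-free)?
No, ∇·F = 10*x*z - 4*y*z - 5*y*sin(x*y) + 3*exp(x + y)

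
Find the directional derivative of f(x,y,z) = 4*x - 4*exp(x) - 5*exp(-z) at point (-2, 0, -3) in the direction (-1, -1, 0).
2*sqrt(2)*(1 - exp(2))*exp(-2)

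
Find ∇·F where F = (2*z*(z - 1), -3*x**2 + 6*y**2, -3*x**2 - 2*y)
12*y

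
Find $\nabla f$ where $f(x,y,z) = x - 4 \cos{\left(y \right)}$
(1, 4*sin(y), 0)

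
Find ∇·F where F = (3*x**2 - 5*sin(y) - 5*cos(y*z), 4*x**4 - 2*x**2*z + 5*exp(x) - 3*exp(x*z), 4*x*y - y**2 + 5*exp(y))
6*x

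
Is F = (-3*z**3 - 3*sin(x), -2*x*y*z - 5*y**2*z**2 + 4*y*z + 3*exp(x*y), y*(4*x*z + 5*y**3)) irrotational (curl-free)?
No, ∇×F = (2*x*y + 4*x*z + 20*y**3 + 10*y**2*z - 4*y, z*(-4*y - 9*z), y*(-2*z + 3*exp(x*y)))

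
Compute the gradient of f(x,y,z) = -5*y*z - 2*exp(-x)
(2*exp(-x), -5*z, -5*y)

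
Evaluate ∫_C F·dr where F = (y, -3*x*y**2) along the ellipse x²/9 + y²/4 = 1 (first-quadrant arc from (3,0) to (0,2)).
-6*pi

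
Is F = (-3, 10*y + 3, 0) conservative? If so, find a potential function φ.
Yes, F is conservative. φ = -3*x + 5*y**2 + 3*y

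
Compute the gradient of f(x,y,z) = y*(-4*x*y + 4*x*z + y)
(4*y*(-y + z), -8*x*y + 4*x*z + 2*y, 4*x*y)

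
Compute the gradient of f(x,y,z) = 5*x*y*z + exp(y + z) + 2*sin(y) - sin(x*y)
(y*(5*z - cos(x*y)), 5*x*z - x*cos(x*y) + exp(y + z) + 2*cos(y), 5*x*y + exp(y + z))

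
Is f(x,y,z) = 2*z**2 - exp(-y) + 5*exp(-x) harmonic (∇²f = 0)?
No, ∇²f = 4 - exp(-y) + 5*exp(-x)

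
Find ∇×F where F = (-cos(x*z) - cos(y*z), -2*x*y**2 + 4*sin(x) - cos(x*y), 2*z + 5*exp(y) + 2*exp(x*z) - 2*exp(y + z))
((5 - 2*exp(z))*exp(y), x*sin(x*z) + y*sin(y*z) - 2*z*exp(x*z), -2*y**2 + y*sin(x*y) - z*sin(y*z) + 4*cos(x))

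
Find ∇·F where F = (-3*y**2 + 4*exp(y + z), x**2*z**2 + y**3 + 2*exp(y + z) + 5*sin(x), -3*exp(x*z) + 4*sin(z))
-3*x*exp(x*z) + 3*y**2 + 2*exp(y + z) + 4*cos(z)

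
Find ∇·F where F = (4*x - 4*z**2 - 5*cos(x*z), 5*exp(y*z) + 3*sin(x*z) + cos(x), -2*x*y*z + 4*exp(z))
-2*x*y + 5*z*exp(y*z) + 5*z*sin(x*z) + 4*exp(z) + 4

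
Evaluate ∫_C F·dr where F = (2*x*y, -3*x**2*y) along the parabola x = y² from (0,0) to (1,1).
3/10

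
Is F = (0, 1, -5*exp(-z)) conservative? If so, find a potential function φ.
Yes, F is conservative. φ = y + 5*exp(-z)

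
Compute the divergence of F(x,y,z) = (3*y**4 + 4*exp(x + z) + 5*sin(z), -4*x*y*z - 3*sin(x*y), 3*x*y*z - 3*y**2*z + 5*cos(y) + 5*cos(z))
3*x*y - 4*x*z - 3*x*cos(x*y) - 3*y**2 + 4*exp(x + z) - 5*sin(z)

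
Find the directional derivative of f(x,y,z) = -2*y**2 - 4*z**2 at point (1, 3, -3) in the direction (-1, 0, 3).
36*sqrt(10)/5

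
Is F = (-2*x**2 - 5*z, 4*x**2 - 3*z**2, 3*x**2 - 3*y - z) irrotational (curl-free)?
No, ∇×F = (6*z - 3, -6*x - 5, 8*x)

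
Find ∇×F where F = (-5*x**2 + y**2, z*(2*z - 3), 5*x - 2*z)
(3 - 4*z, -5, -2*y)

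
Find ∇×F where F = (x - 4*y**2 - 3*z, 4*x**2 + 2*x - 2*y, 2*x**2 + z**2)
(0, -4*x - 3, 8*x + 8*y + 2)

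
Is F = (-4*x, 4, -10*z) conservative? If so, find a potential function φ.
Yes, F is conservative. φ = -2*x**2 + 4*y - 5*z**2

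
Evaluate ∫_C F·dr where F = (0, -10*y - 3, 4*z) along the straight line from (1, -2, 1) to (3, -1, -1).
12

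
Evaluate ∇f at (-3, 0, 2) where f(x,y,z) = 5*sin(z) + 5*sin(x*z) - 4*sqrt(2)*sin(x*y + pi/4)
(10*cos(6), 12, -15*cos(6) + 5*cos(2))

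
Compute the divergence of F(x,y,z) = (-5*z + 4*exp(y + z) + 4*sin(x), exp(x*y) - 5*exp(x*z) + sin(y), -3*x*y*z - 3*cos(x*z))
-3*x*y + x*exp(x*y) + 3*x*sin(x*z) + 4*cos(x) + cos(y)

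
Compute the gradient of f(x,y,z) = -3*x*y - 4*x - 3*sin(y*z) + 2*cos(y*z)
(-3*y - 4, -3*x - 2*z*sin(y*z) - 3*z*cos(y*z), -y*(2*sin(y*z) + 3*cos(y*z)))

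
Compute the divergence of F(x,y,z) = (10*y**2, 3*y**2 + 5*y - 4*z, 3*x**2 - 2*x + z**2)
6*y + 2*z + 5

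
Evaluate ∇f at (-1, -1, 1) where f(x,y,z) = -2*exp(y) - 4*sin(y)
(0, -4*cos(1) - 2*exp(-1), 0)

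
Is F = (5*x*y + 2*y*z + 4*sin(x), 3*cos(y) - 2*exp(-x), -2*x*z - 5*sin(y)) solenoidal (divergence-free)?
No, ∇·F = -2*x + 5*y - 3*sin(y) + 4*cos(x)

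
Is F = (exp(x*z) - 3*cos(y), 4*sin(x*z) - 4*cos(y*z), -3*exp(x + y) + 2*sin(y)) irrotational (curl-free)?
No, ∇×F = (-4*x*cos(x*z) - 4*y*sin(y*z) - 3*exp(x + y) + 2*cos(y), x*exp(x*z) + 3*exp(x + y), 4*z*cos(x*z) - 3*sin(y))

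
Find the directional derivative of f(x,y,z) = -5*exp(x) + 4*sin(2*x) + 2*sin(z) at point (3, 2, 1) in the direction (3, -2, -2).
sqrt(17)*(-15*exp(3) - 4*cos(1) + 24*cos(6))/17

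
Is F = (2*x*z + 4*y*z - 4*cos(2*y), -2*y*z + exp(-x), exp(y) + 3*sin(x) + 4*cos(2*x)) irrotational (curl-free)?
No, ∇×F = (2*y + exp(y), 2*x + 4*y + 8*sin(2*x) - 3*cos(x), -4*z - 8*sin(2*y) - exp(-x))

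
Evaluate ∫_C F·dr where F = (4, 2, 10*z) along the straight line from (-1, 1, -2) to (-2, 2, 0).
-22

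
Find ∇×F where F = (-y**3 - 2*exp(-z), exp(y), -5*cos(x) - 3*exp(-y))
(3*exp(-y), -5*sin(x) + 2*exp(-z), 3*y**2)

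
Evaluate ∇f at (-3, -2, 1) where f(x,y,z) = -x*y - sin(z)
(2, 3, -cos(1))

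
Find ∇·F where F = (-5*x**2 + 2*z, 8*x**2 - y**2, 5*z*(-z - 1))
-10*x - 2*y - 10*z - 5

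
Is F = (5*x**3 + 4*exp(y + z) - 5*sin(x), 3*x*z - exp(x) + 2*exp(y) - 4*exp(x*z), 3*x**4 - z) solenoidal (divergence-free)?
No, ∇·F = 15*x**2 + 2*exp(y) - 5*cos(x) - 1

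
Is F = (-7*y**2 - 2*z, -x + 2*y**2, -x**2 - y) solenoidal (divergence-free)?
No, ∇·F = 4*y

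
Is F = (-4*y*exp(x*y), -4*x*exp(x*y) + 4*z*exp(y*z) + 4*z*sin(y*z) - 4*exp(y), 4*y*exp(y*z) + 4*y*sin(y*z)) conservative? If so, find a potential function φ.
Yes, F is conservative. φ = -4*exp(y) - 4*exp(x*y) + 4*exp(y*z) - 4*cos(y*z)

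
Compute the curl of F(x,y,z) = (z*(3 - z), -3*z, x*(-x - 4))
(3, 2*x - 2*z + 7, 0)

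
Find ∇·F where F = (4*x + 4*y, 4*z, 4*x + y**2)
4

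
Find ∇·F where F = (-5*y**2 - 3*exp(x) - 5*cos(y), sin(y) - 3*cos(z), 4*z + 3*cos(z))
-3*exp(x) - 3*sin(z) + cos(y) + 4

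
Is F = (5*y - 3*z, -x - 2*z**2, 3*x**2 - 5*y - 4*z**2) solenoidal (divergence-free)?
No, ∇·F = -8*z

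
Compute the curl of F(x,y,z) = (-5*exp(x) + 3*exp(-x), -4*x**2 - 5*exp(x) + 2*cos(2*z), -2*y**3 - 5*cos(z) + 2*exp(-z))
(-6*y**2 + 4*sin(2*z), 0, -8*x - 5*exp(x))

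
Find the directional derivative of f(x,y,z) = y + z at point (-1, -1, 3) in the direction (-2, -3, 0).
-3*sqrt(13)/13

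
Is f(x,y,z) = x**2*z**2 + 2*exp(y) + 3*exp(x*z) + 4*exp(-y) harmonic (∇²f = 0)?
No, ∇²f = ((x**2 + z**2)*(3*exp(x*z) + 2)*exp(y) + 2*exp(2*y) + 4)*exp(-y)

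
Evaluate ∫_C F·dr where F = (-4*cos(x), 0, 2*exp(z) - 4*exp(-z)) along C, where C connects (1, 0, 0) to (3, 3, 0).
-4*sin(3) + 4*sin(1)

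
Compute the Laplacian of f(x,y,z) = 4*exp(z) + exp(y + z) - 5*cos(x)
4*exp(z) + 2*exp(y + z) + 5*cos(x)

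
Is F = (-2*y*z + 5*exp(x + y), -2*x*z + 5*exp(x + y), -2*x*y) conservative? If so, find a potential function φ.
Yes, F is conservative. φ = -2*x*y*z + 5*exp(x + y)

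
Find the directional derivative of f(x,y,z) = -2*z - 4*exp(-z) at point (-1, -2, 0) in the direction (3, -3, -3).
-2*sqrt(3)/3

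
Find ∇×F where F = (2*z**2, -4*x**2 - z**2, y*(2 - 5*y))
(-10*y + 2*z + 2, 4*z, -8*x)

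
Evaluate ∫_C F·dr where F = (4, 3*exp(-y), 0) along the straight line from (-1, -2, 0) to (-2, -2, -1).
-4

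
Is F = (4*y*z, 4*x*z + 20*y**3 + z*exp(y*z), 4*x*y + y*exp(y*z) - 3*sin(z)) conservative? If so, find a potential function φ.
Yes, F is conservative. φ = 4*x*y*z + 5*y**4 + exp(y*z) + 3*cos(z)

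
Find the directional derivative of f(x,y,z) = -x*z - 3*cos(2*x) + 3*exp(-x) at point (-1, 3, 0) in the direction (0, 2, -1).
-sqrt(5)/5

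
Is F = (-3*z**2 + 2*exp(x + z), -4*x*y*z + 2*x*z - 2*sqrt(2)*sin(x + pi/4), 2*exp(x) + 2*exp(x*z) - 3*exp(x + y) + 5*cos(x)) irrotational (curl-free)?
No, ∇×F = (4*x*y - 2*x - 3*exp(x + y), -2*z*exp(x*z) - 6*z - 2*exp(x) + 3*exp(x + y) + 2*exp(x + z) + 5*sin(x), -4*y*z + 2*z - 2*sqrt(2)*cos(x + pi/4))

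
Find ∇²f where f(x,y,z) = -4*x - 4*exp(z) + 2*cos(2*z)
-4*exp(z) - 8*cos(2*z)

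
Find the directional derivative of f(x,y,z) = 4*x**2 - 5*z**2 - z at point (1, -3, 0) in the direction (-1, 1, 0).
-4*sqrt(2)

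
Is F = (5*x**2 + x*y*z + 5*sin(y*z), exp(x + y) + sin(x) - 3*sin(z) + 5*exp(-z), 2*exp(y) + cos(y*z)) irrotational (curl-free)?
No, ∇×F = (-z*sin(y*z) + 2*exp(y) + 3*cos(z) + 5*exp(-z), y*(x + 5*cos(y*z)), -x*z - 5*z*cos(y*z) + exp(x + y) + cos(x))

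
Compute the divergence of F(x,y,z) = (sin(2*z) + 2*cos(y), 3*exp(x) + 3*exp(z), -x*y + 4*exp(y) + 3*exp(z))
3*exp(z)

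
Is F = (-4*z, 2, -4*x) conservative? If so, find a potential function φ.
Yes, F is conservative. φ = -4*x*z + 2*y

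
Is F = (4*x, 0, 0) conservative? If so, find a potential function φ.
Yes, F is conservative. φ = 2*x**2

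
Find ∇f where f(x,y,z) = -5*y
(0, -5, 0)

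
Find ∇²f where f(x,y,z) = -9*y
0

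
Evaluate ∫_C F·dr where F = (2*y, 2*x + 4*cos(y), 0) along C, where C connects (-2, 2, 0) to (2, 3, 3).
-4*sin(2) + 4*sin(3) + 20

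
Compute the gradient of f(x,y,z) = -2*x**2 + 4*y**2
(-4*x, 8*y, 0)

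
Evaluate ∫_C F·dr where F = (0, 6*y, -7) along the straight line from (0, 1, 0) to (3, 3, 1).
17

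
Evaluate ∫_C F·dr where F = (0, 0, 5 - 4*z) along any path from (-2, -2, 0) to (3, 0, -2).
-18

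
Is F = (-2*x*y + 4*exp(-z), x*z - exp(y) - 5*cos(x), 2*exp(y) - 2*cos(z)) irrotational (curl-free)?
No, ∇×F = (-x + 2*exp(y), -4*exp(-z), 2*x + z + 5*sin(x))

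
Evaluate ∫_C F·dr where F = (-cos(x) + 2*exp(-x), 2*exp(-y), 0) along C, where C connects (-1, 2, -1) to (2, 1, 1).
-sin(2) - sin(1) - 2*exp(-1) + 2*E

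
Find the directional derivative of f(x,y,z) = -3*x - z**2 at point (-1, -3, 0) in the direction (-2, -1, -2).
2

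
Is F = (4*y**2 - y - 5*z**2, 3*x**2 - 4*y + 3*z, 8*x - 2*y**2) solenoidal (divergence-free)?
No, ∇·F = -4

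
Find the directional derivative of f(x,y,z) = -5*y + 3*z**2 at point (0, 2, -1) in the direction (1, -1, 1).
-sqrt(3)/3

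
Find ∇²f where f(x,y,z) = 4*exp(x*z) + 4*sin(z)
4*x**2*exp(x*z) + 4*z**2*exp(x*z) - 4*sin(z)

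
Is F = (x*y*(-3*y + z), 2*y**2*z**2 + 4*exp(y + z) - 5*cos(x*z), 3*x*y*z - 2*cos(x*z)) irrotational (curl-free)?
No, ∇×F = (3*x*z - 5*x*sin(x*z) - 4*y**2*z - 4*exp(y + z), x*y - 3*y*z - 2*z*sin(x*z), 6*x*y - x*z + 5*z*sin(x*z))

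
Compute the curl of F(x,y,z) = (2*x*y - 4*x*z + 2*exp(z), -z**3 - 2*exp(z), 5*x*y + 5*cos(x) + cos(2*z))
(5*x + 3*z**2 + 2*exp(z), -4*x - 5*y + 2*exp(z) + 5*sin(x), -2*x)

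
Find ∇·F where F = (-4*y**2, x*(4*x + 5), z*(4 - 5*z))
4 - 10*z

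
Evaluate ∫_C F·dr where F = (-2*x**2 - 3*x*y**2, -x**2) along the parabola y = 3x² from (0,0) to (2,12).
-952/3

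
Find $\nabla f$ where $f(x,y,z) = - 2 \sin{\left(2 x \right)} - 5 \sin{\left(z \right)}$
(-4*cos(2*x), 0, -5*cos(z))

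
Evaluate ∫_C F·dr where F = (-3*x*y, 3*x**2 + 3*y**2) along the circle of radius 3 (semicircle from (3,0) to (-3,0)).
0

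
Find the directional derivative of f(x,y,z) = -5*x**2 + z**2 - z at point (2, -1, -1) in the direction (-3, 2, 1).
57*sqrt(14)/14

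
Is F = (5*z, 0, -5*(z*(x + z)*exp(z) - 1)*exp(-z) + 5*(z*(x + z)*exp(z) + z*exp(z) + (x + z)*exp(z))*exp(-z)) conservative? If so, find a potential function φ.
Yes, F is conservative. φ = 5*(z*(x + z)*exp(z) - 1)*exp(-z)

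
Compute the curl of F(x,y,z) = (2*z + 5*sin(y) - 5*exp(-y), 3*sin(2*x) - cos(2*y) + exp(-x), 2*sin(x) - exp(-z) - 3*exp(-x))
(0, -2*cos(x) + 2 - 3*exp(-x), 6*cos(2*x) - 5*cos(y) - 5*exp(-y) - exp(-x))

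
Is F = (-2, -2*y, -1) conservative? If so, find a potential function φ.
Yes, F is conservative. φ = -2*x - y**2 - z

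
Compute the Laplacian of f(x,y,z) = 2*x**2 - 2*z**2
0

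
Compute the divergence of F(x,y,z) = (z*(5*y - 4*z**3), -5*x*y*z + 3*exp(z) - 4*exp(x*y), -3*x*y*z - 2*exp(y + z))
-3*x*y - 5*x*z - 4*x*exp(x*y) - 2*exp(y + z)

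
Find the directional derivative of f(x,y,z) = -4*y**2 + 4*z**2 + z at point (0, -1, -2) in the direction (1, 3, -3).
69*sqrt(19)/19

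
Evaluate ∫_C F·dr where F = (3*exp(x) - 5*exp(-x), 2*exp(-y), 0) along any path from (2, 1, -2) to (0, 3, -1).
-3*exp(2) - 5*exp(-2) - 2*exp(-3) + 2*exp(-1) + 8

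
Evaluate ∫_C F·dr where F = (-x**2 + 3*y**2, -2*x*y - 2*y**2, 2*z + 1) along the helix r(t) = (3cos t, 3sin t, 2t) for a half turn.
-126 + 2*pi + 4*pi**2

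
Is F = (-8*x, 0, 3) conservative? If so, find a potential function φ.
Yes, F is conservative. φ = -4*x**2 + 3*z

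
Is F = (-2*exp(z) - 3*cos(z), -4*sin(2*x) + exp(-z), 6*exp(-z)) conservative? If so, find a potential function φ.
No, ∇×F = (exp(-z), -2*exp(z) + 3*sin(z), -8*cos(2*x)) ≠ 0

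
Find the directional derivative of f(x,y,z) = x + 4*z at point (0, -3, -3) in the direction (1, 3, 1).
5*sqrt(11)/11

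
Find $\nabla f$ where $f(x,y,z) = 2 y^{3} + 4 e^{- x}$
(-4*exp(-x), 6*y**2, 0)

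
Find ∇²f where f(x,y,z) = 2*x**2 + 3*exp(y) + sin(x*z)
-x**2*sin(x*z) - z**2*sin(x*z) + 3*exp(y) + 4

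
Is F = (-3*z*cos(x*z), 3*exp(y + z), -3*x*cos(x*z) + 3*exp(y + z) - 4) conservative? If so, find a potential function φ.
Yes, F is conservative. φ = -4*z + 3*exp(y + z) - 3*sin(x*z)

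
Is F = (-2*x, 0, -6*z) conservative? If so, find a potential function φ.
Yes, F is conservative. φ = -x**2 - 3*z**2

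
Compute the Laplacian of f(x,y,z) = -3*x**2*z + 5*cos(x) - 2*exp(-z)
-6*z - 5*cos(x) - 2*exp(-z)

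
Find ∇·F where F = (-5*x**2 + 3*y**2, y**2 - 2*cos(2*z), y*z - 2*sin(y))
-10*x + 3*y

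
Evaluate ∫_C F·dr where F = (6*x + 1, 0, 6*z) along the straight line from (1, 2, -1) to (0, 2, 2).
5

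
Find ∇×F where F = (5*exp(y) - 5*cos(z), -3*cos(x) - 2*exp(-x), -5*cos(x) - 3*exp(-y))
(3*exp(-y), -5*sin(x) + 5*sin(z), -5*exp(y) + 3*sin(x) + 2*exp(-x))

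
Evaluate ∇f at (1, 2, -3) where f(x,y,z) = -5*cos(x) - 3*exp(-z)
(5*sin(1), 0, 3*exp(3))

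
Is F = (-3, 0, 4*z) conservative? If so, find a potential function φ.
Yes, F is conservative. φ = -3*x + 2*z**2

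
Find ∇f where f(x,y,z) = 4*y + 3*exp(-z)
(0, 4, -3*exp(-z))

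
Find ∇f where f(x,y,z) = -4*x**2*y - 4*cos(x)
(-8*x*y + 4*sin(x), -4*x**2, 0)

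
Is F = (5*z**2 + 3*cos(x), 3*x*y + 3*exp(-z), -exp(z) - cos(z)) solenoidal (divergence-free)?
No, ∇·F = 3*x - exp(z) - 3*sin(x) + sin(z)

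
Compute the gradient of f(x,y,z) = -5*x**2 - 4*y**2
(-10*x, -8*y, 0)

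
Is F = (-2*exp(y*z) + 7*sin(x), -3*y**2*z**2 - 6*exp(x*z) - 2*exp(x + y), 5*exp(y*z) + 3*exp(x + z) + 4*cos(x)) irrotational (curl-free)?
No, ∇×F = (6*x*exp(x*z) + 6*y**2*z + 5*z*exp(y*z), -2*y*exp(y*z) - 3*exp(x + z) + 4*sin(x), -6*z*exp(x*z) + 2*z*exp(y*z) - 2*exp(x + y))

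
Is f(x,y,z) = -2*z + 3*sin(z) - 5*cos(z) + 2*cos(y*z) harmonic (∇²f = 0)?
No, ∇²f = -2*y**2*cos(y*z) - 2*z**2*cos(y*z) - 3*sin(z) + 5*cos(z)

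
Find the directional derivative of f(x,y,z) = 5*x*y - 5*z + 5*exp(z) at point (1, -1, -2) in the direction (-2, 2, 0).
5*sqrt(2)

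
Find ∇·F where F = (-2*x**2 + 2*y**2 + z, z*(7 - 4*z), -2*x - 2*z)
-4*x - 2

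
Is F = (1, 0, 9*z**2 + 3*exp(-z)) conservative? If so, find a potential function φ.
Yes, F is conservative. φ = x + 3*z**3 - 3*exp(-z)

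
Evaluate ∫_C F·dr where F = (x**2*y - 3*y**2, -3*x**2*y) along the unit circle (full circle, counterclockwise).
-pi/4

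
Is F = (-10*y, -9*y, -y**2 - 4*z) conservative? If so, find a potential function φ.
No, ∇×F = (-2*y, 0, 10) ≠ 0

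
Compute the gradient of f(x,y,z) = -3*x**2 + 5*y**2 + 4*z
(-6*x, 10*y, 4)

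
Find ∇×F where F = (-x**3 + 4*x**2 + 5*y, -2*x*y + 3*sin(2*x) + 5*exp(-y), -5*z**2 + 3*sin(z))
(0, 0, -2*y + 6*cos(2*x) - 5)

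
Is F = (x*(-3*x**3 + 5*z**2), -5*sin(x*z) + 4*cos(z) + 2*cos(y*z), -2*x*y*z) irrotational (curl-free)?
No, ∇×F = (-2*x*z + 5*x*cos(x*z) + 2*y*sin(y*z) + 4*sin(z), 2*z*(5*x + y), -5*z*cos(x*z))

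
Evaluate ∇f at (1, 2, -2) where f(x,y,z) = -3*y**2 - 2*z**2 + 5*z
(0, -12, 13)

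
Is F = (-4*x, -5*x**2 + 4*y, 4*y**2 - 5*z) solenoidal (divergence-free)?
No, ∇·F = -5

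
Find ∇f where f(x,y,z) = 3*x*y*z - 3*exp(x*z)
(3*z*(y - exp(x*z)), 3*x*z, 3*x*(y - exp(x*z)))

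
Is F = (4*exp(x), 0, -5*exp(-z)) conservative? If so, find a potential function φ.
Yes, F is conservative. φ = 4*exp(x) + 5*exp(-z)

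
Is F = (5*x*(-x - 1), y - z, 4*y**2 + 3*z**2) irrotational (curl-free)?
No, ∇×F = (8*y + 1, 0, 0)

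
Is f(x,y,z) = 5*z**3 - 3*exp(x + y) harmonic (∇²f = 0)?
No, ∇²f = 30*z - 6*exp(x + y)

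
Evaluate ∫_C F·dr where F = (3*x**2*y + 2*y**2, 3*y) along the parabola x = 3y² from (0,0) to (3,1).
387/14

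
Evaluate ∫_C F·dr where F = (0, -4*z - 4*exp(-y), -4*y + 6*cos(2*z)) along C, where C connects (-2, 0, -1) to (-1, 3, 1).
-16 + 4*exp(-3) + 6*sin(2)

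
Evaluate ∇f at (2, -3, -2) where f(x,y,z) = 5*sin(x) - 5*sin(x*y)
(5*cos(2) + 15*cos(6), -10*cos(6), 0)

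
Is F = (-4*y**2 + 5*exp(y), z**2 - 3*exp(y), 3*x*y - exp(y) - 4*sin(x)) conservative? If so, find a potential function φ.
No, ∇×F = (3*x - 2*z - exp(y), -3*y + 4*cos(x), 8*y - 5*exp(y)) ≠ 0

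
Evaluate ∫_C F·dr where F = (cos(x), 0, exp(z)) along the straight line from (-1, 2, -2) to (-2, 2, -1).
-sin(2) - exp(-2) + exp(-1) + sin(1)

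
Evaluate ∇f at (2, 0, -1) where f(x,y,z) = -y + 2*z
(0, -1, 2)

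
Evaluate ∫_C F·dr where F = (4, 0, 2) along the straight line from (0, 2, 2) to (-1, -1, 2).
-4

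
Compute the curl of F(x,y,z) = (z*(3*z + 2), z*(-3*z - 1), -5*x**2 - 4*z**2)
(6*z + 1, 10*x + 6*z + 2, 0)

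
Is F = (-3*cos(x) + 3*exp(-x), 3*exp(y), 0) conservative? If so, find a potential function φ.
Yes, F is conservative. φ = 3*exp(y) - 3*sin(x) - 3*exp(-x)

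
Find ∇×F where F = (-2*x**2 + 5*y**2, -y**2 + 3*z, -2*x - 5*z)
(-3, 2, -10*y)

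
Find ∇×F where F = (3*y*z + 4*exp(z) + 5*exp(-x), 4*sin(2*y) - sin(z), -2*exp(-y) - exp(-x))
(cos(z) + 2*exp(-y), 3*y + 4*exp(z) - exp(-x), -3*z)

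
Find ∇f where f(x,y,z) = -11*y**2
(0, -22*y, 0)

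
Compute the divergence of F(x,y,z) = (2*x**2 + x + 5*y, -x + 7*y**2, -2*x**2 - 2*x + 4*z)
4*x + 14*y + 5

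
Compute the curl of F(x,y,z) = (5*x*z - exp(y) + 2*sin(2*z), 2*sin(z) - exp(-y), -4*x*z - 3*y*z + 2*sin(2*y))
(-3*z + 4*cos(2*y) - 2*cos(z), 5*x + 4*z + 4*cos(2*z), exp(y))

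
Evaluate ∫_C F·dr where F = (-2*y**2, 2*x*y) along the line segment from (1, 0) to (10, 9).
81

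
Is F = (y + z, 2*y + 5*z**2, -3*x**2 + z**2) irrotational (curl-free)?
No, ∇×F = (-10*z, 6*x + 1, -1)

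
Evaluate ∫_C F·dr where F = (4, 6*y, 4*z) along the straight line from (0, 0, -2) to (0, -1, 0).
-5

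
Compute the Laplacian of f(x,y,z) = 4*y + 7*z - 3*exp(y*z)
3*(-y**2 - z**2)*exp(y*z)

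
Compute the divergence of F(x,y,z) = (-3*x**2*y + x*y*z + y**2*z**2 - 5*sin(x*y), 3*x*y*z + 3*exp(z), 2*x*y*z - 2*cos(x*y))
-4*x*y + 3*x*z + y*z - 5*y*cos(x*y)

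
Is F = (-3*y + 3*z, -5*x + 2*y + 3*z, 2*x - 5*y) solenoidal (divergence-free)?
No, ∇·F = 2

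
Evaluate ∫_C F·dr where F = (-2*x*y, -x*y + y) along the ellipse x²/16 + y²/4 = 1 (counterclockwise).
0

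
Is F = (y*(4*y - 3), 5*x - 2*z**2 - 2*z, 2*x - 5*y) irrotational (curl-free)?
No, ∇×F = (4*z - 3, -2, 8 - 8*y)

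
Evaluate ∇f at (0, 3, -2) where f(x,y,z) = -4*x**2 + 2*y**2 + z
(0, 12, 1)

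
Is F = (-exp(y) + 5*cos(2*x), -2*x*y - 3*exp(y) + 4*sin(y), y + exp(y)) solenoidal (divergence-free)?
No, ∇·F = -2*x - 3*exp(y) - 10*sin(2*x) + 4*cos(y)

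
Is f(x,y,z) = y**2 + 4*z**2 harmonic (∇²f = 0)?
No, ∇²f = 10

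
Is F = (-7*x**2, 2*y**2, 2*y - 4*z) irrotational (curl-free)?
No, ∇×F = (2, 0, 0)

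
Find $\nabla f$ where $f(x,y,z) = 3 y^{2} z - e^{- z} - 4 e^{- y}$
(0, 6*y*z + 4*exp(-y), 3*y**2 + exp(-z))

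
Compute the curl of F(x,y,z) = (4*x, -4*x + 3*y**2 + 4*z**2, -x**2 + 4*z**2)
(-8*z, 2*x, -4)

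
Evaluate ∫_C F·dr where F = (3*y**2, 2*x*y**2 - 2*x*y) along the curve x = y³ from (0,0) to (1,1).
26/15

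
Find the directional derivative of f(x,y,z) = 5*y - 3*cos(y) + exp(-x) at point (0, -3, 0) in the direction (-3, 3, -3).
sqrt(3)*(2 - sin(3))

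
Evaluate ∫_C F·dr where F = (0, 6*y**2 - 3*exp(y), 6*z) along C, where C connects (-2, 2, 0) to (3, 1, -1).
-11 - 3*E + 3*exp(2)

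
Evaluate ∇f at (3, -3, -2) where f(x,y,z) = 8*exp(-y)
(0, -8*exp(3), 0)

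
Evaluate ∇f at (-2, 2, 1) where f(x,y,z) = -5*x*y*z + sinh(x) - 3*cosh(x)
(-10 + cosh(2) + 3*sinh(2), 10, 20)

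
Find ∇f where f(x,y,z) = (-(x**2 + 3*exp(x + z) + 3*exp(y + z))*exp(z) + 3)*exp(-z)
(-2*x - 3*exp(x + z), -3*exp(y + z), 3*((-exp(x + z) - exp(y + z))*exp(z) - 1)*exp(-z))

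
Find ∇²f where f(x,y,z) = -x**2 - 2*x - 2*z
-2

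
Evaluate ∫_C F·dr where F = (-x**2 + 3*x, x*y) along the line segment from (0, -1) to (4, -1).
8/3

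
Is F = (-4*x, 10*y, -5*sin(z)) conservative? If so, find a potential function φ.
Yes, F is conservative. φ = -2*x**2 + 5*y**2 + 5*cos(z)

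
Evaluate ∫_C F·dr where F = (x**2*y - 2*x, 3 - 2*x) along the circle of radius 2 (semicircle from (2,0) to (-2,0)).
-6*pi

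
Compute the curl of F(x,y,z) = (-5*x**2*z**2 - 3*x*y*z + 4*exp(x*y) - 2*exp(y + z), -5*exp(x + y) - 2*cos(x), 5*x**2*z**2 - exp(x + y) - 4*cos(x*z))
(-exp(x + y), -10*x**2*z - 3*x*y - 10*x*z**2 - 4*z*sin(x*z) + exp(x + y) - 2*exp(y + z), 3*x*z - 4*x*exp(x*y) - 5*exp(x + y) + 2*exp(y + z) + 2*sin(x))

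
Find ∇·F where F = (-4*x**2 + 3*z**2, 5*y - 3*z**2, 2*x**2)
5 - 8*x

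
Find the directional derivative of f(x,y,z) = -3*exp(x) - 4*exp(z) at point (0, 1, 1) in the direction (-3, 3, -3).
sqrt(3)*(3 + 4*E)/3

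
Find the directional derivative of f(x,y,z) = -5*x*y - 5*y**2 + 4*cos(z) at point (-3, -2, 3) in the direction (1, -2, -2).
-20 + 8*sin(3)/3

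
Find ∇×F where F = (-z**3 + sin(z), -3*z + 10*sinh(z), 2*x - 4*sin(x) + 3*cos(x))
(3 - 10*cosh(z), -3*z**2 + 3*sin(x) + 4*cos(x) + cos(z) - 2, 0)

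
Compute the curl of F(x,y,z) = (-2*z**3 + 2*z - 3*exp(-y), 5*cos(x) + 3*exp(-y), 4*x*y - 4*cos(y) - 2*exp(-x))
(4*x + 4*sin(y), -4*y - 6*z**2 + 2 - 2*exp(-x), -5*sin(x) - 3*exp(-y))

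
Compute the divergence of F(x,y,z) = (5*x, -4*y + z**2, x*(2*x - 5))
1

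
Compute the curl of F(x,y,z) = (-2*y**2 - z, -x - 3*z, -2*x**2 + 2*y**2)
(4*y + 3, 4*x - 1, 4*y - 1)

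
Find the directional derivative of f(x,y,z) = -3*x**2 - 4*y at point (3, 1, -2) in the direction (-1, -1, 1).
22*sqrt(3)/3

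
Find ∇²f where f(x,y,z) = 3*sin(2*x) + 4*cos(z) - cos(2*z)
-12*sin(2*x) - 4*cos(z) + 4*cos(2*z)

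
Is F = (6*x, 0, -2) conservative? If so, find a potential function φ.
Yes, F is conservative. φ = 3*x**2 - 2*z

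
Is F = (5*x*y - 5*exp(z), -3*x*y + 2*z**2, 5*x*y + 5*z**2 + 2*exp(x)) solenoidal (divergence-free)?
No, ∇·F = -3*x + 5*y + 10*z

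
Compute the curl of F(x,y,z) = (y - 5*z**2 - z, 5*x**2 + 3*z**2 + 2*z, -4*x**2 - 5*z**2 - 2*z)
(-6*z - 2, 8*x - 10*z - 1, 10*x - 1)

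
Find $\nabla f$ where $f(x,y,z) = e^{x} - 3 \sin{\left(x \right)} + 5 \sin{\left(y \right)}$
(exp(x) - 3*cos(x), 5*cos(y), 0)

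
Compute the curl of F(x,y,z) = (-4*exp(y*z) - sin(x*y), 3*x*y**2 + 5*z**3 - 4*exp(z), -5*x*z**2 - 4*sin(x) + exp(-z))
(-15*z**2 + 4*exp(z), -4*y*exp(y*z) + 5*z**2 + 4*cos(x), x*cos(x*y) + 3*y**2 + 4*z*exp(y*z))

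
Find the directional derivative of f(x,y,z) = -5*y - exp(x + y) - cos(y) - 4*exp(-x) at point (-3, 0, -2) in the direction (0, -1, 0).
exp(-3) + 5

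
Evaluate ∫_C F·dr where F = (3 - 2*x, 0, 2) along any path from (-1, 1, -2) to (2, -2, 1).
12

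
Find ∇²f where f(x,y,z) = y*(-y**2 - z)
-6*y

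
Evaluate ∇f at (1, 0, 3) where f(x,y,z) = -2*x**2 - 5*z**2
(-4, 0, -30)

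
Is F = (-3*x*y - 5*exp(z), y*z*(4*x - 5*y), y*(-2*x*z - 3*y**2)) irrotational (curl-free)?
No, ∇×F = (-4*x*y - 2*x*z - 4*y**2, 2*y*z - 5*exp(z), 3*x + 4*y*z)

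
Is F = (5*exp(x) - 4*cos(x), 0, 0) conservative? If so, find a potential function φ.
Yes, F is conservative. φ = 5*exp(x) - 4*sin(x)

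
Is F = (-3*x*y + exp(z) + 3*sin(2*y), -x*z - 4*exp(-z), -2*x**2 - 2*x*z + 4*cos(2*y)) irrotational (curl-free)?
No, ∇×F = (x - 8*sin(2*y) - 4*exp(-z), 4*x + 2*z + exp(z), 3*x - z - 6*cos(2*y))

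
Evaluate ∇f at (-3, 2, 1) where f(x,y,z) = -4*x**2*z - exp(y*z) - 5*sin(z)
(24, -exp(2), -36 - 2*exp(2) - 5*cos(1))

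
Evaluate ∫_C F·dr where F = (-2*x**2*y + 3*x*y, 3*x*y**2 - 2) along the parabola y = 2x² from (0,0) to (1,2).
249/70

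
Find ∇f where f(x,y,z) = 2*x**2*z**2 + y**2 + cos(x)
(4*x*z**2 - sin(x), 2*y, 4*x**2*z)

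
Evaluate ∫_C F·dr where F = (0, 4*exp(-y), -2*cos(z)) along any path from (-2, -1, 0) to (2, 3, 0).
-(4 - 4*exp(4))*exp(-3)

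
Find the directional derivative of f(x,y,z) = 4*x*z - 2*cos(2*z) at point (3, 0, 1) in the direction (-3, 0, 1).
2*sqrt(10)*sin(2)/5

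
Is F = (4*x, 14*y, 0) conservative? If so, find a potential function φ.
Yes, F is conservative. φ = 2*x**2 + 7*y**2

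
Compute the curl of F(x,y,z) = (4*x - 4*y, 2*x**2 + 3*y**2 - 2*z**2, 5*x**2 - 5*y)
(4*z - 5, -10*x, 4*x + 4)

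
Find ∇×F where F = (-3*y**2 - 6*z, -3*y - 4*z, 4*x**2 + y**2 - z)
(2*y + 4, -8*x - 6, 6*y)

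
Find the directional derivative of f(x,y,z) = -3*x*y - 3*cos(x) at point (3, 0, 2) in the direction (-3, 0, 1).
-9*sqrt(10)*sin(3)/10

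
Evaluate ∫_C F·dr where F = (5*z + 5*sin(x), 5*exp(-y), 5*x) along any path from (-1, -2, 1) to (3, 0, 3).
5*cos(1) - 5*cos(3) + 5*exp(2) + 45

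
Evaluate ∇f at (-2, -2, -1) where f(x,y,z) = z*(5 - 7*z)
(0, 0, 19)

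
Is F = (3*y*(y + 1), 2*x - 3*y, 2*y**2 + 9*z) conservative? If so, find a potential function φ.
No, ∇×F = (4*y, 0, -6*y - 1) ≠ 0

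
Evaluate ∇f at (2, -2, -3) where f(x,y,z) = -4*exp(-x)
(4*exp(-2), 0, 0)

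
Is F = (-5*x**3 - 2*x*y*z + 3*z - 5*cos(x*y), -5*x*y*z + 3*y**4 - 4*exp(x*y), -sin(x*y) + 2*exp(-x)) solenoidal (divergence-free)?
No, ∇·F = -15*x**2 - 5*x*z - 4*x*exp(x*y) + 12*y**3 - 2*y*z + 5*y*sin(x*y)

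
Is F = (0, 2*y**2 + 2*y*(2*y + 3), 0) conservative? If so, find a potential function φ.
Yes, F is conservative. φ = y**2*(2*y + 3)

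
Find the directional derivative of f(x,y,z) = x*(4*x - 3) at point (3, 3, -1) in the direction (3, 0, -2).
63*sqrt(13)/13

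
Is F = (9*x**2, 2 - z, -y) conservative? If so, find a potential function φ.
Yes, F is conservative. φ = 3*x**3 - y*z + 2*y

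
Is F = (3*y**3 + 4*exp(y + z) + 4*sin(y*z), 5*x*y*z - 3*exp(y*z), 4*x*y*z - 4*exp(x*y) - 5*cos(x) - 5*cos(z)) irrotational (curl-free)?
No, ∇×F = (-5*x*y + 4*x*z - 4*x*exp(x*y) + 3*y*exp(y*z), -4*y*z + 4*y*exp(x*y) + 4*y*cos(y*z) + 4*exp(y + z) - 5*sin(x), -9*y**2 + 5*y*z - 4*z*cos(y*z) - 4*exp(y + z))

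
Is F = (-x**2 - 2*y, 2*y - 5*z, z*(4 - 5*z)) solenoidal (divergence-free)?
No, ∇·F = -2*x - 10*z + 6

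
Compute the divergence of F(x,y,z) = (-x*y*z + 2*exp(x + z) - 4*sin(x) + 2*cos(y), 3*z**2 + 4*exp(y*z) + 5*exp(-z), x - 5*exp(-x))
-y*z + 4*z*exp(y*z) + 2*exp(x + z) - 4*cos(x)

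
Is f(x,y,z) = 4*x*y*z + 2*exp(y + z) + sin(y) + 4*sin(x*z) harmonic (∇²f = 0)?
No, ∇²f = -4*x**2*sin(x*z) - 4*z**2*sin(x*z) + 4*exp(y + z) - sin(y)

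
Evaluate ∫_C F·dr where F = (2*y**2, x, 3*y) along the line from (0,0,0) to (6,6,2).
180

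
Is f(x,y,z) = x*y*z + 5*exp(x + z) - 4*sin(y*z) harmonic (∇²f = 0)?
No, ∇²f = 4*y**2*sin(y*z) + 4*z**2*sin(y*z) + 10*exp(x + z)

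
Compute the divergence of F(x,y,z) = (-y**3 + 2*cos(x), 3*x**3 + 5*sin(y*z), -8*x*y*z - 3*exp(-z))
-8*x*y + 5*z*cos(y*z) - 2*sin(x) + 3*exp(-z)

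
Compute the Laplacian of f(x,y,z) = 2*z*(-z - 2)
-4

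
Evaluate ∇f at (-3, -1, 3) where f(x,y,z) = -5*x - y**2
(-5, 2, 0)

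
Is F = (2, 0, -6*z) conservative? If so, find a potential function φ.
Yes, F is conservative. φ = 2*x - 3*z**2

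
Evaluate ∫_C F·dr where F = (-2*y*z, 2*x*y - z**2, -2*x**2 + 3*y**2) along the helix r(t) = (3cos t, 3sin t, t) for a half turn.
21*pi/2 + 36 + 9*pi**2/2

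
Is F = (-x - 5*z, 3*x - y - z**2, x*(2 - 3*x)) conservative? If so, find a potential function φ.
No, ∇×F = (2*z, 6*x - 7, 3) ≠ 0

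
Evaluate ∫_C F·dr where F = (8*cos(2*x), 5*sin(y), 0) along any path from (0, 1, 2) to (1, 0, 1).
-5 + 5*cos(1) + 4*sin(2)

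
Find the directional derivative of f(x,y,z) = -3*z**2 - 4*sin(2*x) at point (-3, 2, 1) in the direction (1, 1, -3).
2*sqrt(11)*(9 - 4*cos(6))/11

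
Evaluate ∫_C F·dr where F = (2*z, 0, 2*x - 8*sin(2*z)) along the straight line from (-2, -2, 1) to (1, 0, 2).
4*cos(4) - 4*cos(2) + 8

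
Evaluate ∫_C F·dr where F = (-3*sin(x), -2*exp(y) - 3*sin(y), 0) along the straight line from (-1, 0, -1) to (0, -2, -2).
-3*cos(1) + 3*cos(2) - 2*exp(-2) + 2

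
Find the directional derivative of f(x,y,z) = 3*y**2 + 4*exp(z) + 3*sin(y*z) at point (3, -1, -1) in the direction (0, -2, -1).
sqrt(5)*(-4 + 9*E*cos(1) + 12*E)*exp(-1)/5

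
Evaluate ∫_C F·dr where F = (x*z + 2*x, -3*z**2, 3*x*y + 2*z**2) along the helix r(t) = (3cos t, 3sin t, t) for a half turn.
pi*(8*pi**2 + 243)/12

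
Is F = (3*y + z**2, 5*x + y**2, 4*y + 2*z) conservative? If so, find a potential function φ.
No, ∇×F = (4, 2*z, 2) ≠ 0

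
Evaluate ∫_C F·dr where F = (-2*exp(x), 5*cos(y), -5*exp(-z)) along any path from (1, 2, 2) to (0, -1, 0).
-5*sin(2) - 5*sin(1) - 5*exp(-2) + 3 + 2*E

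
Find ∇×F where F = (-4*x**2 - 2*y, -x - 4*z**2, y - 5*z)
(8*z + 1, 0, 1)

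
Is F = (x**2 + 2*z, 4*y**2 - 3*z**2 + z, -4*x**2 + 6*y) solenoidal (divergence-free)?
No, ∇·F = 2*x + 8*y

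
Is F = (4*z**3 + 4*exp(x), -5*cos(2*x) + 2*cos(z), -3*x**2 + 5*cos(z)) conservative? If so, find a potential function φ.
No, ∇×F = (2*sin(z), 6*x + 12*z**2, 10*sin(2*x)) ≠ 0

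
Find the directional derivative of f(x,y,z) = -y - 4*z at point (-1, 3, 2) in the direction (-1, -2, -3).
sqrt(14)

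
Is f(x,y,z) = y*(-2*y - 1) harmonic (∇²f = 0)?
No, ∇²f = -4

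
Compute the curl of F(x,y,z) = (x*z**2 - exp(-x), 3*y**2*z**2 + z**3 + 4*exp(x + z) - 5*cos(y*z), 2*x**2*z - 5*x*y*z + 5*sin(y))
(-5*x*z - 6*y**2*z - 5*y*sin(y*z) - 3*z**2 - 4*exp(x + z) + 5*cos(y), z*(-2*x + 5*y), 4*exp(x + z))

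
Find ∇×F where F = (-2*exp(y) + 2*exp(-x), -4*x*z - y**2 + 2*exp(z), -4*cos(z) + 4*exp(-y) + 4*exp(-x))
(4*x - 2*exp(z) - 4*exp(-y), 4*exp(-x), -4*z + 2*exp(y))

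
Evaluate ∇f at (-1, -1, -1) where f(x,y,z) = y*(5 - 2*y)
(0, 9, 0)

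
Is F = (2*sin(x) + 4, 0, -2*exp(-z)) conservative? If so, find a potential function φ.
Yes, F is conservative. φ = 4*x - 2*cos(x) + 2*exp(-z)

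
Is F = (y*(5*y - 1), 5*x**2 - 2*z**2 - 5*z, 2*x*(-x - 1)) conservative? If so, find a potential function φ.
No, ∇×F = (4*z + 5, 4*x + 2, 10*x - 10*y + 1) ≠ 0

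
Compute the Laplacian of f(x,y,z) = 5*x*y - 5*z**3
-30*z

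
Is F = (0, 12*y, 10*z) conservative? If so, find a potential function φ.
Yes, F is conservative. φ = 6*y**2 + 5*z**2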